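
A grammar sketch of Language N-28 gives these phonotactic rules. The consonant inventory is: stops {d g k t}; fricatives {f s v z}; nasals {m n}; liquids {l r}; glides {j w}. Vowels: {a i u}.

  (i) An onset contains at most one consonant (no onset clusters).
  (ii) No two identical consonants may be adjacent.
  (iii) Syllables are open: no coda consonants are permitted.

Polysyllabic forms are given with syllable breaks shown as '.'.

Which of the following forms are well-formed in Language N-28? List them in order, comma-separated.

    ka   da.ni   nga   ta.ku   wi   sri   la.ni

ka, da.ni, ta.ku, wi, la.ni

ka — σ1 onset /k/, coda /∅/ ok → well-formed
da.ni — σ1 onset /d/, coda /∅/ ok; σ2 onset /n/, coda /∅/ ok → well-formed
nga — violates constraint (i): syllable 1 onset /ng/ has 2 consonants (> 1) → ill-formed
ta.ku — σ1 onset /t/, coda /∅/ ok; σ2 onset /k/, coda /∅/ ok → well-formed
wi — σ1 onset /w/, coda /∅/ ok → well-formed
sri — violates constraint (i): syllable 1 onset /sr/ has 2 consonants (> 1) → ill-formed
la.ni — σ1 onset /l/, coda /∅/ ok; σ2 onset /n/, coda /∅/ ok → well-formed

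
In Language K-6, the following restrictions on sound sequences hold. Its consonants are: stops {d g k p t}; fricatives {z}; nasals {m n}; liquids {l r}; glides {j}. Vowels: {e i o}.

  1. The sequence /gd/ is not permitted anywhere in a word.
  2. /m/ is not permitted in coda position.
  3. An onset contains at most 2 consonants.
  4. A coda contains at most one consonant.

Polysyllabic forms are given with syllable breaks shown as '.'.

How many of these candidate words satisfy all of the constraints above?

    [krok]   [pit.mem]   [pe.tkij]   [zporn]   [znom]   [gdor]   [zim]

[krok] — σ1 onset /kr/ (2C), coda /k/ ok → phonotactically legal
[pit.mem] — violates constraint 2: syllable 2 coda contains /m/ → phonotactically illegal
[pe.tkij] — σ1 onset /p/, coda /∅/ ok; σ2 onset /tk/ (2C), coda /j/ ok → phonotactically legal
[zporn] — violates constraint 4: syllable 1 coda /rn/ has 2 consonants (> 1) → phonotactically illegal
[znom] — violates constraint 2: syllable 1 coda contains /m/ → phonotactically illegal
[gdor] — violates constraint 1: contains banned sequence /gd/ → phonotactically illegal
[zim] — violates constraint 2: syllable 1 coda contains /m/ → phonotactically illegal
Phonotactically legal: [krok], [pe.tkij] → 2.

2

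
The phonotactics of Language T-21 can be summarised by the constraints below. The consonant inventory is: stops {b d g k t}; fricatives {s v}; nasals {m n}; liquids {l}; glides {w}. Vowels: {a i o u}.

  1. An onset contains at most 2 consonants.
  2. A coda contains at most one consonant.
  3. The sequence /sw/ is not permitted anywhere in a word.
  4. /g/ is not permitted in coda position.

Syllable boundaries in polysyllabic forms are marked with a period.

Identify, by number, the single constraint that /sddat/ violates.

/sddat/: syllable 1 onset /sdd/ has 3 consonants (> 2).
This is a violation of constraint 1: "An onset contains at most 2 consonants."
The remaining constraints (2, 3, 4) are satisfied.

1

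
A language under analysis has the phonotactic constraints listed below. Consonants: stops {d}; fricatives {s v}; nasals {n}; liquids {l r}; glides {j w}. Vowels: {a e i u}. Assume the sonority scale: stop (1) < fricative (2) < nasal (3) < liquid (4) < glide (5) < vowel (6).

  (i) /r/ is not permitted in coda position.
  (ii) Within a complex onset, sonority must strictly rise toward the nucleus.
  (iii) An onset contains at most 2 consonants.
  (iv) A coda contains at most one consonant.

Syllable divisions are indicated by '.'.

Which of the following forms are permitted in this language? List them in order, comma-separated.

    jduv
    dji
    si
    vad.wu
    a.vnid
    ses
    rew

dji, si, vad.wu, a.vnid, ses, rew

jduv — violates constraint (ii): syllable 1 onset /jd/: /j/ (glide, 5) → /d/ (stop, 1) does not rise → not permitted
dji — σ1 onset /dj/ (1→5 rises), coda /∅/ ok → permitted
si — σ1 onset /s/, coda /∅/ ok → permitted
vad.wu — σ1 onset /v/, coda /d/ ok; σ2 onset /w/, coda /∅/ ok → permitted
a.vnid — σ1 onset /∅/, coda /∅/ ok; σ2 onset /vn/ (2→3 rises), coda /d/ ok → permitted
ses — σ1 onset /s/, coda /s/ ok → permitted
rew — σ1 onset /r/, coda /w/ ok → permitted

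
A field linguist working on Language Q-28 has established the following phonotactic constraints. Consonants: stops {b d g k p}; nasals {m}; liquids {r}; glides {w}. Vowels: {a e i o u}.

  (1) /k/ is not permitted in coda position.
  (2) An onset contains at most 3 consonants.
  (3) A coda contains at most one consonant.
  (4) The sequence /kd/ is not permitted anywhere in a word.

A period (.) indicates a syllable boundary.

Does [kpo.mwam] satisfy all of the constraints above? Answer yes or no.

[kpo.mwam] — σ1 onset /kp/ (2C), coda /∅/ ok; σ2 onset /mw/ (2C), coda /m/ ok → phonotactically legal

yes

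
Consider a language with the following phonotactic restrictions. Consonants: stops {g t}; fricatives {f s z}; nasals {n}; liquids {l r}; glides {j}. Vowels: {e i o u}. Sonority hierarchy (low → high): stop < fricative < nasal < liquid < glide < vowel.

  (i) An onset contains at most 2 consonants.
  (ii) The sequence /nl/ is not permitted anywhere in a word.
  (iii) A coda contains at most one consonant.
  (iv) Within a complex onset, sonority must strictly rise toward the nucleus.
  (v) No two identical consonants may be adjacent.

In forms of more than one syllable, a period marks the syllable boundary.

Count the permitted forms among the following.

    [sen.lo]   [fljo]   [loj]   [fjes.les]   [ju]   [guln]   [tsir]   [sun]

5

[sen.lo] — violates constraint (ii): contains banned sequence /nl/ → not permitted
[fljo] — violates constraint (i): syllable 1 onset /flj/ has 3 consonants (> 2) → not permitted
[loj] — σ1 onset /l/, coda /j/ ok → permitted
[fjes.les] — σ1 onset /fj/ (2→5 rises), coda /s/ ok; σ2 onset /l/, coda /s/ ok → permitted
[ju] — σ1 onset /j/, coda /∅/ ok → permitted
[guln] — violates constraint (iii): syllable 1 coda /ln/ has 2 consonants (> 1) → not permitted
[tsir] — σ1 onset /ts/ (1→2 rises), coda /r/ ok → permitted
[sun] — σ1 onset /s/, coda /n/ ok → permitted
Permitted: [loj], [fjes.les], [ju], [tsir], [sun] → 5.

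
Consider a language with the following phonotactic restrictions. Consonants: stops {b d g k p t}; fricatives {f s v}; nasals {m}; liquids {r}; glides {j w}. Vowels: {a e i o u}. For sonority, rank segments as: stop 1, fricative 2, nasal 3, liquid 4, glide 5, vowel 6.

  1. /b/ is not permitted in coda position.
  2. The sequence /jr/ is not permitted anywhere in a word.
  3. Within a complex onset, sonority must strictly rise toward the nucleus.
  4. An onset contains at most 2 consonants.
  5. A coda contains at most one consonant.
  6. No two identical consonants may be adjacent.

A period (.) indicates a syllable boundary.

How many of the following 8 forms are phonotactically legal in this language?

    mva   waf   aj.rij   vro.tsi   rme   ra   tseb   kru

4

mva — violates constraint 3: syllable 1 onset /mv/: /m/ (nasal, 3) → /v/ (fricative, 2) does not rise → phonotactically illegal
waf — σ1 onset /w/, coda /f/ ok → phonotactically legal
aj.rij — violates constraint 2: contains banned sequence /jr/ → phonotactically illegal
vro.tsi — σ1 onset /vr/ (2→4 rises), coda /∅/ ok; σ2 onset /ts/ (1→2 rises), coda /∅/ ok → phonotactically legal
rme — violates constraint 3: syllable 1 onset /rm/: /r/ (liquid, 4) → /m/ (nasal, 3) does not rise → phonotactically illegal
ra — σ1 onset /r/, coda /∅/ ok → phonotactically legal
tseb — violates constraint 1: syllable 1 coda contains /b/ → phonotactically illegal
kru — σ1 onset /kr/ (1→4 rises), coda /∅/ ok → phonotactically legal
Phonotactically legal: waf, vro.tsi, ra, kru → 4.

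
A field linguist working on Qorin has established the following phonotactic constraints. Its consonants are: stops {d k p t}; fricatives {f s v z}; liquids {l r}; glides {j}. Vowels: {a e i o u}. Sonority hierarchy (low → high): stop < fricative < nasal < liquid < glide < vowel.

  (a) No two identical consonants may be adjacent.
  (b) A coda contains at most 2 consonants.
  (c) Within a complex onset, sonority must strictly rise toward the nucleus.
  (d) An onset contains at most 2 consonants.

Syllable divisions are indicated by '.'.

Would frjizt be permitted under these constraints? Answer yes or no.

no

frjizt — violates constraint (d): syllable 1 onset /frj/ has 3 consonants (> 2) → not permitted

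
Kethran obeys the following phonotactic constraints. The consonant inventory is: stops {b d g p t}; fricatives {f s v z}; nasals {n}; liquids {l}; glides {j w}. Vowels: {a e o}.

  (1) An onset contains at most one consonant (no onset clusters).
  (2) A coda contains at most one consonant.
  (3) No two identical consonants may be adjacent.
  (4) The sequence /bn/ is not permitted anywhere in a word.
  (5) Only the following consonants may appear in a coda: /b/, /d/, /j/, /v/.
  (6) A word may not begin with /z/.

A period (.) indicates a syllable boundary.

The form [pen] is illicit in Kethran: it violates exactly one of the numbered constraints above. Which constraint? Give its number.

[pen]: syllable 1 coda contains /n/, which is not a licensed coda consonant.
This is a violation of constraint 5: "Only the following consonants may appear in a coda: /b/, /d/, /j/, /v/."
The remaining constraints (1, 2, 3, 4, 6) are satisfied.

5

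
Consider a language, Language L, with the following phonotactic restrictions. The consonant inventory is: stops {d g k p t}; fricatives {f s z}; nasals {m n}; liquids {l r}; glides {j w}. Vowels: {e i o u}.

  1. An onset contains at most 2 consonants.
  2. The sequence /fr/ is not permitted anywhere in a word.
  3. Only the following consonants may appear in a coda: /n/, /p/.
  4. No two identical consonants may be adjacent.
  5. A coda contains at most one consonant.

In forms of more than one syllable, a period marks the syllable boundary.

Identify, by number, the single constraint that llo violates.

llo: adjacent identical consonants /ll/.
This is a violation of constraint 4: "No two identical consonants may be adjacent."
The remaining constraints (1, 2, 3, 5) are satisfied.

4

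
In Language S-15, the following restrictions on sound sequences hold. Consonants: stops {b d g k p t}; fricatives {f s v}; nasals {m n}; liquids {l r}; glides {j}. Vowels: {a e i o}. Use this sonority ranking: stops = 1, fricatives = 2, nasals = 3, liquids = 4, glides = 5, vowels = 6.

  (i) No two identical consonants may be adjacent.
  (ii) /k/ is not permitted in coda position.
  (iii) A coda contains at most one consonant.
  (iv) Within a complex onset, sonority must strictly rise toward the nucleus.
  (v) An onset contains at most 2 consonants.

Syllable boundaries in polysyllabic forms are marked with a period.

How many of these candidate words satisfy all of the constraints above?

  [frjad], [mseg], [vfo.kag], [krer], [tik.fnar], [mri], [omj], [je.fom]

3

[frjad] — violates constraint (v): syllable 1 onset /frj/ has 3 consonants (> 2) → ill-formed
[mseg] — violates constraint (iv): syllable 1 onset /ms/: /m/ (nasal, 3) → /s/ (fricative, 2) does not rise → ill-formed
[vfo.kag] — violates constraint (iv): syllable 1 onset /vf/: /v/ (fricative, 2) → /f/ (fricative, 2) does not rise → ill-formed
[krer] — σ1 onset /kr/ (1→4 rises), coda /r/ ok → well-formed
[tik.fnar] — violates constraint (ii): syllable 1 coda contains /k/ → ill-formed
[mri] — σ1 onset /mr/ (3→4 rises), coda /∅/ ok → well-formed
[omj] — violates constraint (iii): syllable 1 coda /mj/ has 2 consonants (> 1) → ill-formed
[je.fom] — σ1 onset /j/, coda /∅/ ok; σ2 onset /f/, coda /m/ ok → well-formed
Well-formed: [krer], [mri], [je.fom] → 3.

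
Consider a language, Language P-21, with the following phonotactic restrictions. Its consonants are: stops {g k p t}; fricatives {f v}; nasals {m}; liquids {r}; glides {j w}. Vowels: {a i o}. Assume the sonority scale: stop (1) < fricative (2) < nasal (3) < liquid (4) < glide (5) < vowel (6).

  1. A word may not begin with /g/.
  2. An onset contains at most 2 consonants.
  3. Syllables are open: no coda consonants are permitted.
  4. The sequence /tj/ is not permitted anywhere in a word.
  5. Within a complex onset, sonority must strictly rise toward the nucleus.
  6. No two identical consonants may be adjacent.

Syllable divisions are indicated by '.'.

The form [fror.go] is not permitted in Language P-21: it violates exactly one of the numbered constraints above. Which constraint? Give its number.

3

[fror.go]: syllable 1 coda /r/ has 1 consonant (> 0).
This is a violation of constraint 3: "Syllables are open: no coda consonants are permitted."
The remaining constraints (1, 2, 4, 5, 6) are satisfied.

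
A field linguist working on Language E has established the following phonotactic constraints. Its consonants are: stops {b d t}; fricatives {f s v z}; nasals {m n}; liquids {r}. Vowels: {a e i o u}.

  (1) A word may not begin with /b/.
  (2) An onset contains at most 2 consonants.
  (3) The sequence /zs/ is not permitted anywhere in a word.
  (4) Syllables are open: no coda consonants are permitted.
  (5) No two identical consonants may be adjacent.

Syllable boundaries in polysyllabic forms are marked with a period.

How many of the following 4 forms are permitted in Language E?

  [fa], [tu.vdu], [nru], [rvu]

[fa] — σ1 onset /f/, coda /∅/ ok → permitted
[tu.vdu] — σ1 onset /t/, coda /∅/ ok; σ2 onset /vd/ (2C), coda /∅/ ok → permitted
[nru] — σ1 onset /nr/ (2C), coda /∅/ ok → permitted
[rvu] — σ1 onset /rv/ (2C), coda /∅/ ok → permitted
Permitted: [fa], [tu.vdu], [nru], [rvu] → 4.

4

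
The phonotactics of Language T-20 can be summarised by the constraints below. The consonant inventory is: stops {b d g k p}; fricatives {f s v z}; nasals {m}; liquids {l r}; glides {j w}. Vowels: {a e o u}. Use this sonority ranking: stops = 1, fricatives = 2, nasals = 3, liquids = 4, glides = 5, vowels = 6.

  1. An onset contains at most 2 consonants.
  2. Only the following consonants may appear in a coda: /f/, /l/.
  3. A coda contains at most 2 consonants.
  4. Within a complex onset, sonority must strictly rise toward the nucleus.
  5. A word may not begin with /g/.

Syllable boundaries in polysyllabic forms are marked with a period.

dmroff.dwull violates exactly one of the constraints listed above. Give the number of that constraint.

dmroff.dwull: syllable 1 onset /dmr/ has 3 consonants (> 2).
This is a violation of constraint 1: "An onset contains at most 2 consonants."
The remaining constraints (2, 3, 4, 5) are satisfied.

1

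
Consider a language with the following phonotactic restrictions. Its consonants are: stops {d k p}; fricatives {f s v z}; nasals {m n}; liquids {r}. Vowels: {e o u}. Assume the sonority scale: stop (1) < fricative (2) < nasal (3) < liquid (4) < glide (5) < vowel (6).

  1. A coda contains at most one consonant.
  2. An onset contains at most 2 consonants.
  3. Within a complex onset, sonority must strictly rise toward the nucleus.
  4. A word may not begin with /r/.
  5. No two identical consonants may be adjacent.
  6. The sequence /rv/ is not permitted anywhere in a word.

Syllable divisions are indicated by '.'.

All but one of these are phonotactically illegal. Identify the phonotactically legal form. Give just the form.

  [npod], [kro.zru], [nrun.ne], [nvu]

[npod] — violates constraint 3: syllable 1 onset /np/: /n/ (nasal, 3) → /p/ (stop, 1) does not rise → phonotactically illegal
[kro.zru] — σ1 onset /kr/ (1→4 rises), coda /∅/ ok; σ2 onset /zr/ (2→4 rises), coda /∅/ ok → phonotactically legal
[nrun.ne] — violates constraint 5: adjacent identical consonants /nn/ → phonotactically illegal
[nvu] — violates constraint 3: syllable 1 onset /nv/: /n/ (nasal, 3) → /v/ (fricative, 2) does not rise → phonotactically illegal

[kro.zru]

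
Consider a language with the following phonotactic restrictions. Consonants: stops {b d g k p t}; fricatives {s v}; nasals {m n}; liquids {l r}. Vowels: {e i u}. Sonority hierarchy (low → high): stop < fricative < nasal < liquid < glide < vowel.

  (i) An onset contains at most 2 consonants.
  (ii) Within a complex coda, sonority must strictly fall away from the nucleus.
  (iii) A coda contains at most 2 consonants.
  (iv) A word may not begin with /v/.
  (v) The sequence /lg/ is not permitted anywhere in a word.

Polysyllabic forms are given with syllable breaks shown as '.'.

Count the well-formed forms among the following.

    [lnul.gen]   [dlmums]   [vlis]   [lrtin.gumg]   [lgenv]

0

[lnul.gen] — violates constraint (v): contains banned sequence /lg/ → ill-formed
[dlmums] — violates constraint (i): syllable 1 onset /dlm/ has 3 consonants (> 2) → ill-formed
[vlis] — violates constraint (iv): word begins with /v/ → ill-formed
[lrtin.gumg] — violates constraint (i): syllable 1 onset /lrt/ has 3 consonants (> 2) → ill-formed
[lgenv] — violates constraint (v): contains banned sequence /lg/ → ill-formed
No form is well-formed → 0.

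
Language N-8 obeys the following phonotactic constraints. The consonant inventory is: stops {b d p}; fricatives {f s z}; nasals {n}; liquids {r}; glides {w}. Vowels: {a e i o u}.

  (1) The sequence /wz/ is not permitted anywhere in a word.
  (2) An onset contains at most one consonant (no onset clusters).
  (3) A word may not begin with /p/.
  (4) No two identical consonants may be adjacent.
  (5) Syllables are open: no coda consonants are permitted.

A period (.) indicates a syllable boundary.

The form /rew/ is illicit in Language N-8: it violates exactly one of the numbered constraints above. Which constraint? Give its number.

/rew/: syllable 1 coda /w/ has 1 consonant (> 0).
This is a violation of constraint 5: "Syllables are open: no coda consonants are permitted."
The remaining constraints (1, 2, 3, 4) are satisfied.

5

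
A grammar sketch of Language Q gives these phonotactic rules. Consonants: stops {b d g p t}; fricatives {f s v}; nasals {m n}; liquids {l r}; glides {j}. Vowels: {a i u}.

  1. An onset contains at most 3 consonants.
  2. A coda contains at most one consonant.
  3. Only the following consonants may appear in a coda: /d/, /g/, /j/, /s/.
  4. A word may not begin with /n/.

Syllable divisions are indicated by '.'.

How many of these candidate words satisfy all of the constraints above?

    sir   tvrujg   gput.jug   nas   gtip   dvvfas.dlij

0

sir — violates constraint 3: syllable 1 coda contains /r/, which is not a licensed coda consonant → illicit
tvrujg — violates constraint 2: syllable 1 coda /jg/ has 2 consonants (> 1) → illicit
gput.jug — violates constraint 3: syllable 1 coda contains /t/, which is not a licensed coda consonant → illicit
nas — violates constraint 4: word begins with /n/ → illicit
gtip — violates constraint 3: syllable 1 coda contains /p/, which is not a licensed coda consonant → illicit
dvvfas.dlij — violates constraint 1: syllable 1 onset /dvvf/ has 4 consonants (> 3) → illicit
No form is licit → 0.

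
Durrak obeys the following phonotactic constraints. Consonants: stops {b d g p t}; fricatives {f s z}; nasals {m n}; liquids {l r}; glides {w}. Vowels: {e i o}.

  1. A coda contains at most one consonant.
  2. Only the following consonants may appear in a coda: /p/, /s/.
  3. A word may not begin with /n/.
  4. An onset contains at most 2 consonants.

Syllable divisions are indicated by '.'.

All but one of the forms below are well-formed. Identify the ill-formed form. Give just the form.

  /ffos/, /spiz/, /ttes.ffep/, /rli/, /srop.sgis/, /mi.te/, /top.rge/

/ffos/ — σ1 onset /ff/ (2C), coda /s/ ok → well-formed
/spiz/ — violates constraint 2: syllable 1 coda contains /z/, which is not a licensed coda consonant → ill-formed
/ttes.ffep/ — σ1 onset /tt/ (2C), coda /s/ ok; σ2 onset /ff/ (2C), coda /p/ ok → well-formed
/rli/ — σ1 onset /rl/ (2C), coda /∅/ ok → well-formed
/srop.sgis/ — σ1 onset /sr/ (2C), coda /p/ ok; σ2 onset /sg/ (2C), coda /s/ ok → well-formed
/mi.te/ — σ1 onset /m/, coda /∅/ ok; σ2 onset /t/, coda /∅/ ok → well-formed
/top.rge/ — σ1 onset /t/, coda /p/ ok; σ2 onset /rg/ (2C), coda /∅/ ok → well-formed

/spiz/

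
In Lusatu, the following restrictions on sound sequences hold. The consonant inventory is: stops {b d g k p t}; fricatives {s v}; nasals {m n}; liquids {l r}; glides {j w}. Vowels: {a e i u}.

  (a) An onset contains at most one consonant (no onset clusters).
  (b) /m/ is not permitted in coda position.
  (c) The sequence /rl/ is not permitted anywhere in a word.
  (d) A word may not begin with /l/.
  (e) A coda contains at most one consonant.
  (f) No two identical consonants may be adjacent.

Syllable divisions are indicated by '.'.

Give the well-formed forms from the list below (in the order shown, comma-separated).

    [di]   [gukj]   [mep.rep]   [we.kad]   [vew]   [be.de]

[di] — σ1 onset /d/, coda /∅/ ok → well-formed
[gukj] — violates constraint (e): syllable 1 coda /kj/ has 2 consonants (> 1) → ill-formed
[mep.rep] — σ1 onset /m/, coda /p/ ok; σ2 onset /r/, coda /p/ ok → well-formed
[we.kad] — σ1 onset /w/, coda /∅/ ok; σ2 onset /k/, coda /d/ ok → well-formed
[vew] — σ1 onset /v/, coda /w/ ok → well-formed
[be.de] — σ1 onset /b/, coda /∅/ ok; σ2 onset /d/, coda /∅/ ok → well-formed

[di], [mep.rep], [we.kad], [vew], [be.de]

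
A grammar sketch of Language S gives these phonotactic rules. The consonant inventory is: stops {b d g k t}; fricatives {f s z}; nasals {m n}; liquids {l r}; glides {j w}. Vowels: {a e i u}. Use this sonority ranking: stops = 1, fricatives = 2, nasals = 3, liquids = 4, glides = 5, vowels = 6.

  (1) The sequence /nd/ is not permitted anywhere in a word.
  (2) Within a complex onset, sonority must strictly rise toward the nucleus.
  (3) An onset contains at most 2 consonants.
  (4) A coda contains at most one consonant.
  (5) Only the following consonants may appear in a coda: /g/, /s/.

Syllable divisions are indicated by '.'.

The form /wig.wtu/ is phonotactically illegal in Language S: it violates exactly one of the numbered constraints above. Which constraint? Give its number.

2

/wig.wtu/: syllable 2 onset /wt/: /w/ (glide, 5) → /t/ (stop, 1) does not rise.
This is a violation of constraint 2: "Within a complex onset, sonority must strictly rise toward the nucleus."
The remaining constraints (1, 3, 4, 5) are satisfied.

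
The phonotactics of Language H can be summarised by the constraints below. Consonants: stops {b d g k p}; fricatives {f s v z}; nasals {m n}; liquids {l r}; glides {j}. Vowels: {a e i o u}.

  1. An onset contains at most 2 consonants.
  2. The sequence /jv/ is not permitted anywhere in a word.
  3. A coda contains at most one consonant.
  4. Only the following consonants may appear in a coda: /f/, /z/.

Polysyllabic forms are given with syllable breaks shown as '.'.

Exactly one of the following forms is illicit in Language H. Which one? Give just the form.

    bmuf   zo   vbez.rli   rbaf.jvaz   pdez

rbaf.jvaz

bmuf — σ1 onset /bm/ (2C), coda /f/ ok → licit
zo — σ1 onset /z/, coda /∅/ ok → licit
vbez.rli — σ1 onset /vb/ (2C), coda /z/ ok; σ2 onset /rl/ (2C), coda /∅/ ok → licit
rbaf.jvaz — violates constraint 2: contains banned sequence /jv/ → illicit
pdez — σ1 onset /pd/ (2C), coda /z/ ok → licit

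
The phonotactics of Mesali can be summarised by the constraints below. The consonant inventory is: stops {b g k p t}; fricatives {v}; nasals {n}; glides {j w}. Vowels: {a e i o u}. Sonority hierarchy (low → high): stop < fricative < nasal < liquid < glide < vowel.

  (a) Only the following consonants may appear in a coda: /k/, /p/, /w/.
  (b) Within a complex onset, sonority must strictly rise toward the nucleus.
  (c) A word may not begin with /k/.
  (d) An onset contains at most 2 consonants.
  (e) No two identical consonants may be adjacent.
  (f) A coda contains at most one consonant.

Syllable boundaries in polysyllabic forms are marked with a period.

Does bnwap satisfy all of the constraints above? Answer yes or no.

bnwap — violates constraint (d): syllable 1 onset /bnw/ has 3 consonants (> 2) → not permitted

no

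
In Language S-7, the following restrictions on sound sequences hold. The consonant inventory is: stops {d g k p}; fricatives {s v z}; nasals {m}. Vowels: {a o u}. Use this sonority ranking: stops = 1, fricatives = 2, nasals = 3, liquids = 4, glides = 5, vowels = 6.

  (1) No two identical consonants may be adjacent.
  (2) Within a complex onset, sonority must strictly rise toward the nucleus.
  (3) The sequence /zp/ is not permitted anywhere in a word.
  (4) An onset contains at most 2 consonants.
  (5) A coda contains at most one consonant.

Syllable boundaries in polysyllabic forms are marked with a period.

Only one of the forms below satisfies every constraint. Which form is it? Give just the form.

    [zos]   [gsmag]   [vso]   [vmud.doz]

[zos] — σ1 onset /z/, coda /s/ ok → licit
[gsmag] — violates constraint 4: syllable 1 onset /gsm/ has 3 consonants (> 2) → illicit
[vso] — violates constraint 2: syllable 1 onset /vs/: /v/ (fricative, 2) → /s/ (fricative, 2) does not rise → illicit
[vmud.doz] — violates constraint 1: adjacent identical consonants /dd/ → illicit

[zos]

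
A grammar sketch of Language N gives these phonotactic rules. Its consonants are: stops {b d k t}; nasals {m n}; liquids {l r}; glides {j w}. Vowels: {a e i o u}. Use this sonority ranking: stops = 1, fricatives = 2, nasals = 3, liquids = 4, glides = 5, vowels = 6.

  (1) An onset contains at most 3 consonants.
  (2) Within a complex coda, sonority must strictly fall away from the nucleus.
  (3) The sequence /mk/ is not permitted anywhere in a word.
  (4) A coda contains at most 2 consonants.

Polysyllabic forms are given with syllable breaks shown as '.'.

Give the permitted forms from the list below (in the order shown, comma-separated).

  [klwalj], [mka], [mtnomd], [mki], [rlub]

[mtnomd], [rlub]

[klwalj] — violates constraint 2: syllable 1 coda /lj/: /l/ (liquid, 4) → /j/ (glide, 5) does not fall → not permitted
[mka] — violates constraint 3: contains banned sequence /mk/ → not permitted
[mtnomd] — σ1 onset /mtn/ (3C), coda /md/ (3→1 falls) ok → permitted
[mki] — violates constraint 3: contains banned sequence /mk/ → not permitted
[rlub] — σ1 onset /rl/ (2C), coda /b/ ok → permitted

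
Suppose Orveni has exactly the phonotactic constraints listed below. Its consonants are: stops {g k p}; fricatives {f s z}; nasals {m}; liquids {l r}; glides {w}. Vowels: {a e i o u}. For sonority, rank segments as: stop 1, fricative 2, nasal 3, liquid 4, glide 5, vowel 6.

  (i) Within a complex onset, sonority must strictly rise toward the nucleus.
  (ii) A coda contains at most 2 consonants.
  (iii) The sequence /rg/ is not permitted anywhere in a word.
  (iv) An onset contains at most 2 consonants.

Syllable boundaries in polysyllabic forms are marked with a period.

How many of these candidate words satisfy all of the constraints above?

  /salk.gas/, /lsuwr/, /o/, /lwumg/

/salk.gas/ — σ1 onset /s/, coda /lk/ (2C) ok; σ2 onset /g/, coda /s/ ok → phonotactically legal
/lsuwr/ — violates constraint (i): syllable 1 onset /ls/: /l/ (liquid, 4) → /s/ (fricative, 2) does not rise → phonotactically illegal
/o/ — σ1 onset /∅/, coda /∅/ ok → phonotactically legal
/lwumg/ — σ1 onset /lw/ (4→5 rises), coda /mg/ (2C) ok → phonotactically legal
Phonotactically legal: /salk.gas/, /o/, /lwumg/ → 3.

3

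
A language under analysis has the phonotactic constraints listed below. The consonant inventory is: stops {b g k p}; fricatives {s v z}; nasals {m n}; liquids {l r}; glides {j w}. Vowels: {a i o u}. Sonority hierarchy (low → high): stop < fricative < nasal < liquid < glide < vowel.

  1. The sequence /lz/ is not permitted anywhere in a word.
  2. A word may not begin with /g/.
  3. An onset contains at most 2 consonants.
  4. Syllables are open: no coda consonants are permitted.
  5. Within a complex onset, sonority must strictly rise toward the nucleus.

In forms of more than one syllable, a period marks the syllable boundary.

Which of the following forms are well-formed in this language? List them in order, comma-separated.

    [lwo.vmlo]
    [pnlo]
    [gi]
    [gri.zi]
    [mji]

[mji]

[lwo.vmlo] — violates constraint 3: syllable 2 onset /vml/ has 3 consonants (> 2) → ill-formed
[pnlo] — violates constraint 3: syllable 1 onset /pnl/ has 3 consonants (> 2) → ill-formed
[gi] — violates constraint 2: word begins with /g/ → ill-formed
[gri.zi] — violates constraint 2: word begins with /g/ → ill-formed
[mji] — σ1 onset /mj/ (3→5 rises), coda /∅/ ok → well-formed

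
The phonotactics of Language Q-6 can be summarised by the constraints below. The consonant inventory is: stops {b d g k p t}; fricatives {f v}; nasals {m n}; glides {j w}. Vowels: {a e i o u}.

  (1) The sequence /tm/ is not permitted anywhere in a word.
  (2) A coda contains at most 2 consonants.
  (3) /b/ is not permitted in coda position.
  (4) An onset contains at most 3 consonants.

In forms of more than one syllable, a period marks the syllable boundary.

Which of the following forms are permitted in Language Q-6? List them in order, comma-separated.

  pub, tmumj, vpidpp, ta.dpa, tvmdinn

pub — violates constraint 3: syllable 1 coda contains /b/ → not permitted
tmumj — violates constraint 1: contains banned sequence /tm/ → not permitted
vpidpp — violates constraint 2: syllable 1 coda /dpp/ has 3 consonants (> 2) → not permitted
ta.dpa — σ1 onset /t/, coda /∅/ ok; σ2 onset /dp/ (2C), coda /∅/ ok → permitted
tvmdinn — violates constraint 4: syllable 1 onset /tvmd/ has 4 consonants (> 3) → not permitted

ta.dpa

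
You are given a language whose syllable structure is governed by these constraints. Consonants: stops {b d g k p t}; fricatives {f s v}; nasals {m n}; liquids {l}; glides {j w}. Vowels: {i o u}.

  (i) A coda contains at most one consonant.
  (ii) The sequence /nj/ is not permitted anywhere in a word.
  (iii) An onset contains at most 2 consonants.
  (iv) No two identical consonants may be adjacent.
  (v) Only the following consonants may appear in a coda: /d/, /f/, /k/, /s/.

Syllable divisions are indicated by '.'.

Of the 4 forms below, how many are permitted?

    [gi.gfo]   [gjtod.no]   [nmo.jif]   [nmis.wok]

3

[gi.gfo] — σ1 onset /g/, coda /∅/ ok; σ2 onset /gf/ (2C), coda /∅/ ok → permitted
[gjtod.no] — violates constraint (iii): syllable 1 onset /gjt/ has 3 consonants (> 2) → not permitted
[nmo.jif] — σ1 onset /nm/ (2C), coda /∅/ ok; σ2 onset /j/, coda /f/ ok → permitted
[nmis.wok] — σ1 onset /nm/ (2C), coda /s/ ok; σ2 onset /w/, coda /k/ ok → permitted
Permitted: [gi.gfo], [nmo.jif], [nmis.wok] → 3.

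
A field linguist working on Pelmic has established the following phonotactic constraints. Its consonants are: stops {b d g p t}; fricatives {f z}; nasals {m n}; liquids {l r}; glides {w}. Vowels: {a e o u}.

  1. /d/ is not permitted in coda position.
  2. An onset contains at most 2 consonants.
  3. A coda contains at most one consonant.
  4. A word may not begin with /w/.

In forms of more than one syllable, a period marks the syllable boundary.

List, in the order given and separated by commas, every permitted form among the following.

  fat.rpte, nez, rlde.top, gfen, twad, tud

fat.rpte — violates constraint 2: syllable 2 onset /rpt/ has 3 consonants (> 2) → not permitted
nez — σ1 onset /n/, coda /z/ ok → permitted
rlde.top — violates constraint 2: syllable 1 onset /rld/ has 3 consonants (> 2) → not permitted
gfen — σ1 onset /gf/ (2C), coda /n/ ok → permitted
twad — violates constraint 1: syllable 1 coda contains /d/ → not permitted
tud — violates constraint 1: syllable 1 coda contains /d/ → not permitted

nez, gfen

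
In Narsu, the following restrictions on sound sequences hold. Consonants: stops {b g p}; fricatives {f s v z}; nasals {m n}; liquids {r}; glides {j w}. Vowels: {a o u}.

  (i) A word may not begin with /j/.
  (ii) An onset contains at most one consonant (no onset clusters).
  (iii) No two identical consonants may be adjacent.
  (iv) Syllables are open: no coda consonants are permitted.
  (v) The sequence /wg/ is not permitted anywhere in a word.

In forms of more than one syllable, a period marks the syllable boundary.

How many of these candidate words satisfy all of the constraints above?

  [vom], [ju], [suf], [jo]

[vom] — violates constraint (iv): syllable 1 coda /m/ has 1 consonant (> 0) → not permitted
[ju] — violates constraint (i): word begins with /j/ → not permitted
[suf] — violates constraint (iv): syllable 1 coda /f/ has 1 consonant (> 0) → not permitted
[jo] — violates constraint (i): word begins with /j/ → not permitted
No form is permitted → 0.

0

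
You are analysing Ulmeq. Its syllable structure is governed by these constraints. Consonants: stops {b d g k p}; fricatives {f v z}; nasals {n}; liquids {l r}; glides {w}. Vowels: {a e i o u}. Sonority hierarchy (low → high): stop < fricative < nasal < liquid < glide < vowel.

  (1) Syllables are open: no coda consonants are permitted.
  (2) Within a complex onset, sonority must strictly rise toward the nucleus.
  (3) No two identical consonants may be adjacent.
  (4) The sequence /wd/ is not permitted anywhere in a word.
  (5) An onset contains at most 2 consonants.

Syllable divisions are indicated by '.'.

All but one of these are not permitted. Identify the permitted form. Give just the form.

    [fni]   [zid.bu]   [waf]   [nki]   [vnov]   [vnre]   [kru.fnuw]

[fni]

[fni] — σ1 onset /fn/ (2→3 rises), coda /∅/ ok → permitted
[zid.bu] — violates constraint 1: syllable 1 coda /d/ has 1 consonant (> 0) → not permitted
[waf] — violates constraint 1: syllable 1 coda /f/ has 1 consonant (> 0) → not permitted
[nki] — violates constraint 2: syllable 1 onset /nk/: /n/ (nasal, 3) → /k/ (stop, 1) does not rise → not permitted
[vnov] — violates constraint 1: syllable 1 coda /v/ has 1 consonant (> 0) → not permitted
[vnre] — violates constraint 5: syllable 1 onset /vnr/ has 3 consonants (> 2) → not permitted
[kru.fnuw] — violates constraint 1: syllable 2 coda /w/ has 1 consonant (> 0) → not permitted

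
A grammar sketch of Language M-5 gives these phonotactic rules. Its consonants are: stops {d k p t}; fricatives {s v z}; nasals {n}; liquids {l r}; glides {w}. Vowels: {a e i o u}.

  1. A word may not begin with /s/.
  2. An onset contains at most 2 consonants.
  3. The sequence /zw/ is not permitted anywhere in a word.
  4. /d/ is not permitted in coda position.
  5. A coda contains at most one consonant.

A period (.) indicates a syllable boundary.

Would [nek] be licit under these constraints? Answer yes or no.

yes

[nek] — σ1 onset /n/, coda /k/ ok → licit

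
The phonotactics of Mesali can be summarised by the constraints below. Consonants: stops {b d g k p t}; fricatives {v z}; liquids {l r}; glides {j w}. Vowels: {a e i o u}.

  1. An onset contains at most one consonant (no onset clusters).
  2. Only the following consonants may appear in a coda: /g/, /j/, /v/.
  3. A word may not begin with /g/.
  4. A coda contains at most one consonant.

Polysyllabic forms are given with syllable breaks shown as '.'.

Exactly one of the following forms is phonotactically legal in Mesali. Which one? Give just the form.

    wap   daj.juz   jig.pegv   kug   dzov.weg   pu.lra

kug

wap — violates constraint 2: syllable 1 coda contains /p/, which is not a licensed coda consonant → phonotactically illegal
daj.juz — violates constraint 2: syllable 2 coda contains /z/, which is not a licensed coda consonant → phonotactically illegal
jig.pegv — violates constraint 4: syllable 2 coda /gv/ has 2 consonants (> 1) → phonotactically illegal
kug — σ1 onset /k/, coda /g/ ok → phonotactically legal
dzov.weg — violates constraint 1: syllable 1 onset /dz/ has 2 consonants (> 1) → phonotactically illegal
pu.lra — violates constraint 1: syllable 2 onset /lr/ has 2 consonants (> 1) → phonotactically illegal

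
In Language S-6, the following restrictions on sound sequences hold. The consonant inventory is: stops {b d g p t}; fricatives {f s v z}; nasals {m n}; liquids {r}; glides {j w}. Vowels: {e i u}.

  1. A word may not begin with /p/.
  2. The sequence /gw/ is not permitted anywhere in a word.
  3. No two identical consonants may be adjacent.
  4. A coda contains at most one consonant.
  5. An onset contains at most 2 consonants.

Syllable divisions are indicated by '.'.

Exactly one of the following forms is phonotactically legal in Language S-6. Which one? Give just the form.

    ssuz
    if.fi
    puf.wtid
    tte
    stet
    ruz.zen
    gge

stet

ssuz — violates constraint 3: adjacent identical consonants /ss/ → phonotactically illegal
if.fi — violates constraint 3: adjacent identical consonants /ff/ → phonotactically illegal
puf.wtid — violates constraint 1: word begins with /p/ → phonotactically illegal
tte — violates constraint 3: adjacent identical consonants /tt/ → phonotactically illegal
stet — σ1 onset /st/ (2C), coda /t/ ok → phonotactically legal
ruz.zen — violates constraint 3: adjacent identical consonants /zz/ → phonotactically illegal
gge — violates constraint 3: adjacent identical consonants /gg/ → phonotactically illegal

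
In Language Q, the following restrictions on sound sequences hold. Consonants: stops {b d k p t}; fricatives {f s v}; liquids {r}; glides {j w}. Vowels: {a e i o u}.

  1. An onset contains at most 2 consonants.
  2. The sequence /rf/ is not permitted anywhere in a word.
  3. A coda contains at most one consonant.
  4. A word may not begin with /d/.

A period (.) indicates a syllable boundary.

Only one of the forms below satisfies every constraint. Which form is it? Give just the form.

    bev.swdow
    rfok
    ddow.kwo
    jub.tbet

bev.swdow — violates constraint 1: syllable 2 onset /swd/ has 3 consonants (> 2) → not permitted
rfok — violates constraint 2: contains banned sequence /rf/ → not permitted
ddow.kwo — violates constraint 4: word begins with /d/ → not permitted
jub.tbet — σ1 onset /j/, coda /b/ ok; σ2 onset /tb/ (2C), coda /t/ ok → permitted

jub.tbet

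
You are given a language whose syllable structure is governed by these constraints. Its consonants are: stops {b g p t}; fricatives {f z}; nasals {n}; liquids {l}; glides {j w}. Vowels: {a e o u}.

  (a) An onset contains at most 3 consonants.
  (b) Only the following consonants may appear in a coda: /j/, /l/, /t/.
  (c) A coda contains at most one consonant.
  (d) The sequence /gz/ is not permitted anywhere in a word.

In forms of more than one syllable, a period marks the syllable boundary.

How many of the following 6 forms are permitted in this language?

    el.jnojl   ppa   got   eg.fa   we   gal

4

el.jnojl — violates constraint (c): syllable 2 coda /jl/ has 2 consonants (> 1) → not permitted
ppa — σ1 onset /pp/ (2C), coda /∅/ ok → permitted
got — σ1 onset /g/, coda /t/ ok → permitted
eg.fa — violates constraint (b): syllable 1 coda contains /g/, which is not a licensed coda consonant → not permitted
we — σ1 onset /w/, coda /∅/ ok → permitted
gal — σ1 onset /g/, coda /l/ ok → permitted
Permitted: ppa, got, we, gal → 4.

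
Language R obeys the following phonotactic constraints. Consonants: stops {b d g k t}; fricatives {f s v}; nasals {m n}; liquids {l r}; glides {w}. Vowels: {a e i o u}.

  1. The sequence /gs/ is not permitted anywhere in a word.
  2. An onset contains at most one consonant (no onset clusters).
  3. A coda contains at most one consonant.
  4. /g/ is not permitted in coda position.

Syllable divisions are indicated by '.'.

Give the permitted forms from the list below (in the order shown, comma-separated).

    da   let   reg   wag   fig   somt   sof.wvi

da — σ1 onset /d/, coda /∅/ ok → permitted
let — σ1 onset /l/, coda /t/ ok → permitted
reg — violates constraint 4: syllable 1 coda contains /g/ → not permitted
wag — violates constraint 4: syllable 1 coda contains /g/ → not permitted
fig — violates constraint 4: syllable 1 coda contains /g/ → not permitted
somt — violates constraint 3: syllable 1 coda /mt/ has 2 consonants (> 1) → not permitted
sof.wvi — violates constraint 2: syllable 2 onset /wv/ has 2 consonants (> 1) → not permitted

da, let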